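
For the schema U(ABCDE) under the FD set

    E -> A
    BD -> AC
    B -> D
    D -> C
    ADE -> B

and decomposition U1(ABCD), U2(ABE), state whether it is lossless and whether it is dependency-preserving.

lossless but not dependency-preserving

Lossless test: (AB)⁺ = {ABCD}, which contains all of one fragment — lossless.
Dependency preservation: the restricted closure of {ADE} across the fragments never reaches {B}, so ADE → B cannot be enforced without a join — not preserved.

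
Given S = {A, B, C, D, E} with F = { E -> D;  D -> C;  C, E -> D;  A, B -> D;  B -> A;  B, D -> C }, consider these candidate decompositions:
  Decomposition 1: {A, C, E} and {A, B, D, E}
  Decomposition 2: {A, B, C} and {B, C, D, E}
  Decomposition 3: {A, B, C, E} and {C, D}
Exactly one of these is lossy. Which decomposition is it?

Decomposition 1: common = {A, E}, closure = {A, C, D, E} → lossless.
Decomposition 2: common = {B, C}, closure = {A, B, C, D} → lossless.
Decomposition 3: common = {C}, closure = {C} → lossy.

Decomposition 3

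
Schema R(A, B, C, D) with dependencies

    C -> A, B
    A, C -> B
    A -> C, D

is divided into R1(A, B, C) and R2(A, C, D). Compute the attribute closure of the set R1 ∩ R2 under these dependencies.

A, B, C, D

R1 ∩ R2 = {A, C}.
C → A, B applies, adding B
A → C, D applies, adding D
Closure: {A, B, C, D}.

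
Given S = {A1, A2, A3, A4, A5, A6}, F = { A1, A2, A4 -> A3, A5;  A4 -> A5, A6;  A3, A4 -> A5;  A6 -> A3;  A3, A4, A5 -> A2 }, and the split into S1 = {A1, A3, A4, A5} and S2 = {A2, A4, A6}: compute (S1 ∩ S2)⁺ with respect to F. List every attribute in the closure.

S1 ∩ S2 = {A4}.
A4 → A5, A6 applies, adding A5, A6
A6 → A3 applies, adding A3
A3, A4, A5 → A2 applies, adding A2
Closure: {A2, A3, A4, A5, A6}.

A2, A3, A4, A5, A6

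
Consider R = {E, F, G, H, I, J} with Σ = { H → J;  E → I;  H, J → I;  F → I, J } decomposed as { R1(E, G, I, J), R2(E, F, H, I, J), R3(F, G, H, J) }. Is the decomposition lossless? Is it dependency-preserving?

lossy but dependency-preserving

Lossless test (chase): Rows 2 and 3 agree on H, J; apply H, J→I and equate their I entries. No row becomes fully distinguished — the join is lossy.
Dependency preservation: every FD's attributes lie within a single fragment, so each can be enforced locally — preserved.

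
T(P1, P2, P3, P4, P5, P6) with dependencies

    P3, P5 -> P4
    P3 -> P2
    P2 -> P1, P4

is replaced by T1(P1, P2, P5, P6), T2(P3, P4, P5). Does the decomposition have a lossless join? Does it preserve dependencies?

Lossless test: (P5)⁺ = {P5}, which is a superkey of neither fragment — lossy.
Dependency preservation: the restricted closure of {P3} across the fragments never reaches {P2}, so P3 → P2 cannot be enforced without a join — not preserved.

lossy and not dependency-preserving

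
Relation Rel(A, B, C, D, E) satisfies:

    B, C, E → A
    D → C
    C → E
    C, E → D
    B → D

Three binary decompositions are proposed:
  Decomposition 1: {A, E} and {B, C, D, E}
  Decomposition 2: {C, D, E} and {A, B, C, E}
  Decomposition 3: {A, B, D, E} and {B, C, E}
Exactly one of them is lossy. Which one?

Decomposition 1: common = {E}, closure = {E} → lossy.
Decomposition 2: common = {C, E}, closure = {C, D, E} → lossless.
Decomposition 3: common = {B, E}, closure = {A, B, C, D, E} → lossless.

Decomposition 1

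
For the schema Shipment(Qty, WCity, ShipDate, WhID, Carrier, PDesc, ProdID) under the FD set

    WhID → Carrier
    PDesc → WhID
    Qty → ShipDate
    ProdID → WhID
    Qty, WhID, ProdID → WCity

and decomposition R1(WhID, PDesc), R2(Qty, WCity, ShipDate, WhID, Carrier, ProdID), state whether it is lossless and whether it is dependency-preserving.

Lossless test: (WhID)⁺ = {WhID, Carrier}, which is a superkey of neither fragment — lossy.
Dependency preservation: every FD's attributes lie within a single fragment, so each can be enforced locally — preserved.

lossy but dependency-preserving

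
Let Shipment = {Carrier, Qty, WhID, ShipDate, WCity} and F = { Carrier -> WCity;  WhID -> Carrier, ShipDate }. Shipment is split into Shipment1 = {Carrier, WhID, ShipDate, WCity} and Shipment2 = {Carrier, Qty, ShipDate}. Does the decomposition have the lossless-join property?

Common attributes: Shipment1 ∩ Shipment2 = {Carrier, ShipDate}.
Closure of {Carrier, ShipDate}: Carrier → WCity applies, adding WCity. So (Carrier, ShipDate)⁺ = {Carrier, ShipDate, WCity}.
The closure contains neither all of Shipment1 = {Carrier, WhID, ShipDate, WCity} nor all of Shipment2 = {Carrier, Qty, ShipDate}, so the common attributes are not a superkey of either fragment. The join is lossy.

No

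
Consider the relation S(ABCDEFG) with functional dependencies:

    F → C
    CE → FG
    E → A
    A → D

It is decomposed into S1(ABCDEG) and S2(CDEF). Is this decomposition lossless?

Yes

Common attributes: S1 ∩ S2 = {CDE}.
Closure of {CDE}: CE → FG applies, adding FG; E → A applies, adding A. So (CDE)⁺ = {ACDEFG}.
This closure contains every attribute of S2, so S1 ∩ S2 → S2. The join is lossless.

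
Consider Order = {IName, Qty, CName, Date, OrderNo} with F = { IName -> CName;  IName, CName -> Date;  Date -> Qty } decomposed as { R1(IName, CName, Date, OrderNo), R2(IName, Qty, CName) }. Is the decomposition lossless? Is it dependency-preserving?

Lossless test: (IName, CName)⁺ = {IName, Qty, CName, Date}, which contains all of one fragment — lossless.
Dependency preservation: the restricted closure of {Date} across the fragments never reaches {Qty}, so Date → Qty cannot be enforced without a join — not preserved.

lossless but not dependency-preserving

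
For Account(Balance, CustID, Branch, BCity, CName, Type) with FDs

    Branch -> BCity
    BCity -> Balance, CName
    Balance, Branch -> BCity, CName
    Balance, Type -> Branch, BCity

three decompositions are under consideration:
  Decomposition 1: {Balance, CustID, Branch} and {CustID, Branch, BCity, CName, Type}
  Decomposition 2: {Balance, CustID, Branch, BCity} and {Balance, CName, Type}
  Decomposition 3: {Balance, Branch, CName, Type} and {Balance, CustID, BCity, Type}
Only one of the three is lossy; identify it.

Decomposition 2

Decomposition 1: common = {CustID, Branch}, closure = {Balance, CustID, Branch, BCity, CName} → lossless.
Decomposition 2: common = {Balance}, closure = {Balance} → lossy.
Decomposition 3: common = {Balance, Type}, closure = {Balance, Branch, BCity, CName, Type} → lossless.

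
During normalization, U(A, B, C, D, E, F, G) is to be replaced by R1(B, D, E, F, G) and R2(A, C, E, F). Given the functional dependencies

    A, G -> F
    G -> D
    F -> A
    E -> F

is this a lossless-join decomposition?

Common attributes: R1 ∩ R2 = {E, F}.
Closure of {E, F}: F → A applies, adding A. So (E, F)⁺ = {A, E, F}.
The closure contains neither all of R1 = {B, D, E, F, G} nor all of R2 = {A, C, E, F}, so the common attributes are not a superkey of either fragment. The join is lossy.

No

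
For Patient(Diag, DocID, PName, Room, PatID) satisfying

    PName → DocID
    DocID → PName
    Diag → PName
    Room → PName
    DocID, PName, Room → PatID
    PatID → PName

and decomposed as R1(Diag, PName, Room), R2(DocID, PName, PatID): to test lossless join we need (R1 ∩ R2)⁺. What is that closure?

DocID, PName

R1 ∩ R2 = {PName}.
PName → DocID applies, adding DocID
Closure: {DocID, PName}.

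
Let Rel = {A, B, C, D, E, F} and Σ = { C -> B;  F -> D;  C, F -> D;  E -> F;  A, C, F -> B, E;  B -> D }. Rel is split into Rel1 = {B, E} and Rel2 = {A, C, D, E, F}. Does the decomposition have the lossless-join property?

No

Common attributes: Rel1 ∩ Rel2 = {E}.
Closure of {E}: E → F applies, adding F; F → D applies, adding D. So (E)⁺ = {D, E, F}.
The closure contains neither all of Rel1 = {B, E} nor all of Rel2 = {A, C, D, E, F}, so the common attributes are not a superkey of either fragment. The join is lossy.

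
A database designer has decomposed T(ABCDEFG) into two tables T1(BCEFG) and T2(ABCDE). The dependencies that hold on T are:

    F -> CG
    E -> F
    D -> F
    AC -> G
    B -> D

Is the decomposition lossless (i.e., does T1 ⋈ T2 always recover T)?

Yes

Common attributes: T1 ∩ T2 = {BCE}.
Closure of {BCE}: E → F applies, adding F; B → D applies, adding D; F → CG applies, adding G. So (BCE)⁺ = {BCDEFG}.
This closure contains every attribute of T1, so T1 ∩ T2 → T1. The join is lossless.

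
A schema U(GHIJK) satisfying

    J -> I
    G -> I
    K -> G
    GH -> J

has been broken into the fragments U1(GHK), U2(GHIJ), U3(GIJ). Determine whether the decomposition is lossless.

Yes

Chase test. Columns are GHIJK; row i has aⱼ where attribute j ∈ Ui, else bᵢⱼ.
Initial tableau (one row per fragment):
  row 1: a1 a2 b13 b14 a5
  row 2: a1 a2 a3 a4 b25
  row 3: a1 b32 a3 a4 b35
Rows 1 and 2 agree on G; apply G→I and equate their I entries.
Rows 1 and 2 agree on GH; apply GH→J and equate their J entries.
Row 1 is now all distinguished symbols — the join is lossless.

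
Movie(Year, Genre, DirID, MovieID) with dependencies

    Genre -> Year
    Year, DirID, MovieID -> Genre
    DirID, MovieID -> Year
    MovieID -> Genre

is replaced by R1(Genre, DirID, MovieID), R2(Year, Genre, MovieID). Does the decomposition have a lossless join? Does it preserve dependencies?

Lossless test: (Genre, MovieID)⁺ = {Year, Genre, MovieID}, which contains all of one fragment — lossless.
Dependency preservation: Year, DirID, MovieID → Genre; DirID, MovieID → Year are not contained in any single fragment, but the restricted closure of each left-hand side across the fragments still reaches the right-hand side; the remaining FDs each lie inside some fragment. All dependencies are preserved.

lossless and dependency-preserving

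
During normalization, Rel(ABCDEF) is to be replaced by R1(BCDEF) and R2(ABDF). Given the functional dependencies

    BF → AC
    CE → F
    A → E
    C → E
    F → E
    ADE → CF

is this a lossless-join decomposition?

Yes

Common attributes: R1 ∩ R2 = {BDF}.
Closure of {BDF}: BF → AC applies, adding AC; A → E applies, adding E. So (BDF)⁺ = {ABCDEF}.
This closure contains every attribute of R1, so R1 ∩ R2 → R1. The join is lossless.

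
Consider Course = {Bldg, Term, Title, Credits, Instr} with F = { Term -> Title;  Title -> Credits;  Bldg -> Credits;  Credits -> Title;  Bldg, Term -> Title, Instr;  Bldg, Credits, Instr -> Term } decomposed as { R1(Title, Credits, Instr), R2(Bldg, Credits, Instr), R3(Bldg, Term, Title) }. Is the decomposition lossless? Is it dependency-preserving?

lossy and not dependency-preserving

Lossless test (chase): Rows 1 and 3 agree on Title; apply Title→Credits and equate their Credits entries. Rows 1 and 2 agree on Credits; apply Credits→Title and equate their Title entries. No row becomes fully distinguished — the join is lossy.
Dependency preservation: the restricted closure of {Bldg, Term} across the fragments never reaches {Title, Instr}, so Bldg, Term → Title, Instr cannot be enforced without a join — not preserved.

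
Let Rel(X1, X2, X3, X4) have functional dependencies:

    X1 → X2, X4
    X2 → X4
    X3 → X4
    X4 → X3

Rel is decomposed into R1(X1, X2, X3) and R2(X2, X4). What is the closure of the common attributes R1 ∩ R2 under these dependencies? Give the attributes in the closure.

X2, X3, X4

R1 ∩ R2 = {X2}.
X2 → X4 applies, adding X4
X4 → X3 applies, adding X3
Closure: {X2, X3, X4}.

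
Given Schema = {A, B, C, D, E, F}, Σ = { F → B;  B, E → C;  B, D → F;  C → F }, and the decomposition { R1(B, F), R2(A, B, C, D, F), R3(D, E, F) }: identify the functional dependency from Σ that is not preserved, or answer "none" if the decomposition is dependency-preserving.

B, E → C

Check B, E → C: no single fragment contains all of {B, C, E}, and the restricted closure of {B, E} across the fragments never reaches {C}.
F → B is preserved.
B, D → F is preserved.
C → F is preserved.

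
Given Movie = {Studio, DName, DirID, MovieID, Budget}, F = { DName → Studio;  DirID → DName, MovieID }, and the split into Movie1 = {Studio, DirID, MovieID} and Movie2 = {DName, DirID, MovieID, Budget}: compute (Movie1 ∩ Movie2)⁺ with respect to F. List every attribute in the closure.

Studio, DName, DirID, MovieID

Movie1 ∩ Movie2 = {DirID, MovieID}.
DirID → DName, MovieID applies, adding DName
DName → Studio applies, adding Studio
Closure: {Studio, DName, DirID, MovieID}.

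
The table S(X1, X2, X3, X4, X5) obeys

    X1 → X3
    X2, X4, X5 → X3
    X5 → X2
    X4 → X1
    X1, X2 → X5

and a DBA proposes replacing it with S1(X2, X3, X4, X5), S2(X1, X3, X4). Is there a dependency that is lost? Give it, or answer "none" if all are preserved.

Check X1, X2 → X5: no single fragment contains all of {X1, X2, X5}, and the restricted closure of {X1, X2} across the fragments never reaches {X5}.
X1 → X3 is preserved.
X2, X4, X5 → X3 is preserved.
X5 → X2 is preserved.
X4 → X1 is preserved.

X1, X2 → X5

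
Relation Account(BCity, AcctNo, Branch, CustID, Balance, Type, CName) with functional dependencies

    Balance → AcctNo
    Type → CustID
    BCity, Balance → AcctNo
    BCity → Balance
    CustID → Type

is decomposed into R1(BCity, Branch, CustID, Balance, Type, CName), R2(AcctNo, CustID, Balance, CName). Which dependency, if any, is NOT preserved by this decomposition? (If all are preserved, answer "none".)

none

Balance → AcctNo lies within R2.
Type → CustID lies within R1.
BCity, Balance → AcctNo: restricted closure across fragments reaches AcctNo.
BCity → Balance lies within R1.
CustID → Type lies within R1.
Every dependency is enforceable on the fragments, so the decomposition is dependency-preserving.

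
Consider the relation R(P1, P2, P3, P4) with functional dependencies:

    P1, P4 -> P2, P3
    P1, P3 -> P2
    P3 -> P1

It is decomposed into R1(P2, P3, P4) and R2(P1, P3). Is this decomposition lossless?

Yes

Common attributes: R1 ∩ R2 = {P3}.
Closure of {P3}: P3 → P1 applies, adding P1; P1, P3 → P2 applies, adding P2. So (P3)⁺ = {P1, P2, P3}.
This closure contains every attribute of R2, so R1 ∩ R2 → R2. The join is lossless.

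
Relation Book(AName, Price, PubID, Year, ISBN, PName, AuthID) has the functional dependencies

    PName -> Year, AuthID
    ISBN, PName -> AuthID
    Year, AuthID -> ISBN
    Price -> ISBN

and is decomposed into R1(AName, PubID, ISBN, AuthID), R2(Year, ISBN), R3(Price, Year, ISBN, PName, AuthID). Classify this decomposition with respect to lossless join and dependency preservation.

Lossless test (chase): applying each FD to every pair of rows produces no changes in the tableau, so no row becomes fully distinguished — the join is lossy.
Dependency preservation: every FD's attributes lie within a single fragment, so each can be enforced locally — preserved.

lossy but dependency-preserving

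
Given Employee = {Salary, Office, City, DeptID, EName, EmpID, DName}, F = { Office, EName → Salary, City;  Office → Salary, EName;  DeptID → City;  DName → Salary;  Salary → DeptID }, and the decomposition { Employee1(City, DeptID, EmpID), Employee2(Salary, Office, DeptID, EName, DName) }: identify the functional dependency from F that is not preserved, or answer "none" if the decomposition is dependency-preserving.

Office, EName → Salary, City: restricted closure across fragments reaches Salary, City.
Office → Salary, EName lies within Employee2.
DeptID → City lies within Employee1.
DName → Salary lies within Employee2.
Salary → DeptID lies within Employee2.
Every dependency is enforceable on the fragments, so the decomposition is dependency-preserving.

none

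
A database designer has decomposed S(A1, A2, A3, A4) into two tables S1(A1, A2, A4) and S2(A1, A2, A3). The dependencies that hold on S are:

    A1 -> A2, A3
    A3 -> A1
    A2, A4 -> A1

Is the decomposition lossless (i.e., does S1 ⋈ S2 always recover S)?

Yes

Common attributes: S1 ∩ S2 = {A1, A2}.
Closure of {A1, A2}: A1 → A2, A3 applies, adding A3. So (A1, A2)⁺ = {A1, A2, A3}.
This closure contains every attribute of S2, so S1 ∩ S2 → S2. The join is lossless.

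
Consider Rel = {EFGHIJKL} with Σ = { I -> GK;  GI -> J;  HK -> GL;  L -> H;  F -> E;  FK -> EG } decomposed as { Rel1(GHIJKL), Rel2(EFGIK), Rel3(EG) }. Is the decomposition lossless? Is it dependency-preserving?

lossy but dependency-preserving

Lossless test (chase): Rows 1 and 2 agree on GI; apply GI→J and equate their J entries. No row becomes fully distinguished — the join is lossy.
Dependency preservation: every FD's attributes lie within a single fragment, so each can be enforced locally — preserved.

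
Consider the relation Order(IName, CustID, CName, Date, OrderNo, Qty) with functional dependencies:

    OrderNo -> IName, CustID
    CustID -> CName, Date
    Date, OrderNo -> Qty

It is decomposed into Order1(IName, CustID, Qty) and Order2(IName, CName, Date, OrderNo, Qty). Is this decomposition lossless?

Common attributes: Order1 ∩ Order2 = {IName, Qty}.
No dependency enlarges {IName, Qty}, so (IName, Qty)⁺ = {IName, Qty}.
The closure contains neither all of Order1 = {IName, CustID, Qty} nor all of Order2 = {IName, CName, Date, OrderNo, Qty}, so the common attributes are not a superkey of either fragment. The join is lossy.

No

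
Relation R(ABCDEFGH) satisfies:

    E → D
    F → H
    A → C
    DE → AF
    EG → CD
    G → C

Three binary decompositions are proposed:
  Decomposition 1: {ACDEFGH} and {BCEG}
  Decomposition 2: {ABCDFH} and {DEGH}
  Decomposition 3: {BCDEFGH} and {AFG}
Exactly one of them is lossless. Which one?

Decomposition 1

Decomposition 1: common = {CEG}, closure = {ACDEFGH} → lossless.
Decomposition 2: common = {DH}, closure = {DH} → lossy.
Decomposition 3: common = {FG}, closure = {CFGH} → lossy.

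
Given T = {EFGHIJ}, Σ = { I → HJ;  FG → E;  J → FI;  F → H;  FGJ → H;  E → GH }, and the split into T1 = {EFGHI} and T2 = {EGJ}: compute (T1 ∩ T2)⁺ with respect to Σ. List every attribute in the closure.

EGH

T1 ∩ T2 = {EG}.
E → GH applies, adding H
Closure: {EGH}.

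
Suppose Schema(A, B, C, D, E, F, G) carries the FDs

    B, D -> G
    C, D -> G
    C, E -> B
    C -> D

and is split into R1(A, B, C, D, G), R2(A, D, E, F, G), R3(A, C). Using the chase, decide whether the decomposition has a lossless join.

Chase test. Columns are A, B, C, D, E, F, G; row i has aⱼ where attribute j ∈ Ri, else bᵢⱼ.
Initial tableau (one row per fragment):
  row 1: a1 a2 a3 a4 b15 b16 a7
  row 2: a1 b22 b23 a4 a5 a6 a7
  row 3: a1 b32 a3 b34 b35 b36 b37
Rows 1 and 3 agree on C; apply C→D and equate their D entries.
Rows 1 and 3 agree on C, D; apply C, D→G and equate their G entries.
No row becomes fully distinguished — the join is lossy.

No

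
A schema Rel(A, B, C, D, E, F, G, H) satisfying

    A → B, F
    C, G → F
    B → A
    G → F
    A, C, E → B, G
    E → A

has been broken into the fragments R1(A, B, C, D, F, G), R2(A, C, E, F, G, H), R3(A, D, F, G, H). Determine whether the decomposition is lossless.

No

Chase test. Columns are A, B, C, D, E, F, G, H; row i has aⱼ where attribute j ∈ Ri, else bᵢⱼ.
Initial tableau (one row per fragment):
  row 1: a1 a2 a3 a4 b15 a6 a7 b18
  row 2: a1 b22 a3 b24 a5 a6 a7 a8
  row 3: a1 b32 b33 a4 b35 a6 a7 a8
Rows 1 and 2 agree on A; apply A→B, F and equate their B, F entries.
Rows 1 and 3 agree on A; apply A→B, F and equate their B, F entries.
No row becomes fully distinguished — the join is lossy.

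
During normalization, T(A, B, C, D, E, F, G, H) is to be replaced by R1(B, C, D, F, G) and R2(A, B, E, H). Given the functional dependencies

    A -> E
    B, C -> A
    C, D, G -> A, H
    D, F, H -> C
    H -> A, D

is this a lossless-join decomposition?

Common attributes: R1 ∩ R2 = {B}.
No dependency enlarges {B}, so (B)⁺ = {B}.
The closure contains neither all of R1 = {B, C, D, F, G} nor all of R2 = {A, B, E, H}, so the common attributes are not a superkey of either fragment. The join is lossy.

No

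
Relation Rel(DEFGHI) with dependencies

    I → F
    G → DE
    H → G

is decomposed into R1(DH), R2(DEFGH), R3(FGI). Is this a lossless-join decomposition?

Chase test. Columns are DEFGHI; row i has aⱼ where attribute j ∈ Ri, else bᵢⱼ.
Initial tableau (one row per fragment):
  row 1: a1 b12 b13 b14 a5 b16
  row 2: a1 a2 a3 a4 a5 b26
  row 3: b31 b32 a3 a4 b35 a6
Rows 2 and 3 agree on G; apply G→DE and equate their DE entries.
Rows 1 and 2 agree on H; apply H→G and equate their G entries.
Rows 1 and 2 agree on G; apply G→DE and equate their DE entries.
No row becomes fully distinguished — the join is lossy.

No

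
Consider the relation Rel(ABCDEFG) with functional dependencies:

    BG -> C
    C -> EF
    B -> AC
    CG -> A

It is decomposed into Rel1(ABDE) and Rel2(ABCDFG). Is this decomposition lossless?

Yes

Common attributes: Rel1 ∩ Rel2 = {ABD}.
Closure of {ABD}: B → AC applies, adding C; C → EF applies, adding EF. So (ABD)⁺ = {ABCDEF}.
This closure contains every attribute of Rel1, so Rel1 ∩ Rel2 → Rel1. The join is lossless.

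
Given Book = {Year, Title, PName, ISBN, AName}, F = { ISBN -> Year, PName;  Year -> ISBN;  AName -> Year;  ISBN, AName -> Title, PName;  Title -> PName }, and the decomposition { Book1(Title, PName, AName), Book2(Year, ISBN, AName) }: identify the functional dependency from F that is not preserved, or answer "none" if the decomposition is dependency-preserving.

ISBN -> Year, PName

Check ISBN → Year, PName: no single fragment contains all of {Year, PName, ISBN}, and the restricted closure of {ISBN} across the fragments never reaches {Year, PName}.
Year → ISBN is preserved.
AName → Year is preserved.
ISBN, AName → Title, PName is preserved.
Title → PName is preserved.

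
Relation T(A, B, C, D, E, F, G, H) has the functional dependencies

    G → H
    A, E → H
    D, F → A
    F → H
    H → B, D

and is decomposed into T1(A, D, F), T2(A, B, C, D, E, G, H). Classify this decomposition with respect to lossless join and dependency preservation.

Lossless test: (A, D)⁺ = {A, D}, which is a superkey of neither fragment — lossy.
Dependency preservation: the restricted closure of {F} across the fragments never reaches {H}, so F → H cannot be enforced without a join — not preserved.

lossy and not dependency-preserving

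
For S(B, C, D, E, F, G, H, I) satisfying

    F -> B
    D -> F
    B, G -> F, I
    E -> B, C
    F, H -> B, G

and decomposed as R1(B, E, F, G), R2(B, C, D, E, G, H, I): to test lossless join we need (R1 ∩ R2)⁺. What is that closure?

R1 ∩ R2 = {B, E, G}.
B, G → F, I applies, adding F, I
E → B, C applies, adding C
Closure: {B, C, E, F, G, I}.

B, C, E, F, G, I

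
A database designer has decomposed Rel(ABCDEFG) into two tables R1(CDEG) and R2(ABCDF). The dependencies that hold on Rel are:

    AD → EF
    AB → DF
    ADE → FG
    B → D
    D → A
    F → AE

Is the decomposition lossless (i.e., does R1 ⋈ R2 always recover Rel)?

Yes

Common attributes: R1 ∩ R2 = {CD}.
Closure of {CD}: D → A applies, adding A; AD → EF applies, adding EF; ADE → FG applies, adding G. So (CD)⁺ = {ACDEFG}.
This closure contains every attribute of R1, so R1 ∩ R2 → R1. The join is lossless.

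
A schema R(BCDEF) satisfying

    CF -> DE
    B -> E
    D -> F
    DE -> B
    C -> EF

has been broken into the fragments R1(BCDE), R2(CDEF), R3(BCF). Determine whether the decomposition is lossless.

Yes

Chase test. Columns are BCDEF; row i has aⱼ where attribute j ∈ Ri, else bᵢⱼ.
Initial tableau (one row per fragment):
  row 1: a1 a2 a3 a4 b15
  row 2: b21 a2 a3 a4 a5
  row 3: a1 a2 b33 b34 a5
Rows 2 and 3 agree on CF; apply CF→DE and equate their DE entries.
Rows 1 and 2 agree on D; apply D→F and equate their F entries.
Rows 1 and 2 agree on DE; apply DE→B and equate their B entries.
Row 1 is now all distinguished symbols — the join is lossless.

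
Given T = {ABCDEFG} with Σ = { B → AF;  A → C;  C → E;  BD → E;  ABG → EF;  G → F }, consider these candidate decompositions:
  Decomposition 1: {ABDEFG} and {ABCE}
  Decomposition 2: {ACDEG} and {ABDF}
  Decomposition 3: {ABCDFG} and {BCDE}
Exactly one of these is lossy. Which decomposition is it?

Decomposition 2

Decomposition 1: common = {ABE}, closure = {ABCEF} → lossless.
Decomposition 2: common = {AD}, closure = {ACDE} → lossy.
Decomposition 3: common = {BCD}, closure = {ABCDEF} → lossless.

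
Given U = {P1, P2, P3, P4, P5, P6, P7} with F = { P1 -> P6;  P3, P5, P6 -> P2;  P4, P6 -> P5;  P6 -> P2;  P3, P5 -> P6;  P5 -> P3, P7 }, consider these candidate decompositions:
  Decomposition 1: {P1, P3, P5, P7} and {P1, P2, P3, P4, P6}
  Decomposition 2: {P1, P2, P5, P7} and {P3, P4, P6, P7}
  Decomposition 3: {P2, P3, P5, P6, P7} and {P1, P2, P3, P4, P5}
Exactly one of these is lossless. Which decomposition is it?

Decomposition 3

Decomposition 1: common = {P1, P3}, closure = {P1, P2, P3, P6} → lossy.
Decomposition 2: common = {P7}, closure = {P7} → lossy.
Decomposition 3: common = {P2, P3, P5}, closure = {P2, P3, P5, P6, P7} → lossless.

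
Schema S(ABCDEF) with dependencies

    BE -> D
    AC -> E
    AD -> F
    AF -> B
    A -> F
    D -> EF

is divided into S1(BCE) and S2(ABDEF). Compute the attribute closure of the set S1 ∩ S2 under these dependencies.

S1 ∩ S2 = {BE}.
BE → D applies, adding D
D → EF applies, adding F
Closure: {BDEF}.

BDEF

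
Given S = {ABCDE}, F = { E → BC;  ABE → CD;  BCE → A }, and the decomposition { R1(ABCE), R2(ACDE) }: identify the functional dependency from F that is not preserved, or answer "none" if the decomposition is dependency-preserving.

none

E → BC lies within R1.
ABE → CD: restricted closure across fragments reaches CD.
BCE → A lies within R1.
Every dependency is enforceable on the fragments, so the decomposition is dependency-preserving.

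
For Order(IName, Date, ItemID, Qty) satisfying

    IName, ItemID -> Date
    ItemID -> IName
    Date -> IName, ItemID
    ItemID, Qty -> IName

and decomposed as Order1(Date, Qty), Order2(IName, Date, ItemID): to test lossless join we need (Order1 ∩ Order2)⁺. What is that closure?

Order1 ∩ Order2 = {Date}.
Date → IName, ItemID applies, adding IName, ItemID
Closure: {IName, Date, ItemID}.

IName, Date, ItemID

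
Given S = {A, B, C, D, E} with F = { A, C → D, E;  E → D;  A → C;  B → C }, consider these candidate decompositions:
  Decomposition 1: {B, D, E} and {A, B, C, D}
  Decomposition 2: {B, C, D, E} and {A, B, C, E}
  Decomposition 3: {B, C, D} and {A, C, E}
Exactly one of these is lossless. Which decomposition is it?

Decomposition 2

Decomposition 1: common = {B, D}, closure = {B, C, D} → lossy.
Decomposition 2: common = {B, C, E}, closure = {B, C, D, E} → lossless.
Decomposition 3: common = {C}, closure = {C} → lossy.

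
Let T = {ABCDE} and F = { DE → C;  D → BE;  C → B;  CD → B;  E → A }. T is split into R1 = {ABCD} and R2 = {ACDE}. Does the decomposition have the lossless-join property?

Yes

Common attributes: R1 ∩ R2 = {ACD}.
Closure of {ACD}: D → BE applies, adding BE. So (ACD)⁺ = {ABCDE}.
This closure contains every attribute of R1, so R1 ∩ R2 → R1. The join is lossless.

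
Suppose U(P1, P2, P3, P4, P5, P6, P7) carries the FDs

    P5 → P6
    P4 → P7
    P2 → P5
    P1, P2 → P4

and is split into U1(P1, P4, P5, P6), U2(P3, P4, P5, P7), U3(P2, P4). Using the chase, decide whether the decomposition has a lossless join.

Chase test. Columns are P1, P2, P3, P4, P5, P6, P7; row i has aⱼ where attribute j ∈ Ui, else bᵢⱼ.
Initial tableau (one row per fragment):
  row 1: a1 b12 b13 a4 a5 a6 b17
  row 2: b21 b22 a3 a4 a5 b26 a7
  row 3: b31 a2 b33 a4 b35 b36 b37
Rows 1 and 2 agree on P5; apply P5→P6 and equate their P6 entries.
Rows 1 and 2 agree on P4; apply P4→P7 and equate their P7 entries.
Rows 1 and 3 agree on P4; apply P4→P7 and equate their P7 entries.
No row becomes fully distinguished — the join is lossy.

No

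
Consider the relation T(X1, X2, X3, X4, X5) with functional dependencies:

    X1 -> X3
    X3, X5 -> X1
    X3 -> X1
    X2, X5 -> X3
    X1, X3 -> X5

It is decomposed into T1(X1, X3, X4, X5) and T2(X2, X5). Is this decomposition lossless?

Common attributes: T1 ∩ T2 = {X5}.
No dependency enlarges {X5}, so (X5)⁺ = {X5}.
The closure contains neither all of T1 = {X1, X3, X4, X5} nor all of T2 = {X2, X5}, so the common attributes are not a superkey of either fragment. The join is lossy.

No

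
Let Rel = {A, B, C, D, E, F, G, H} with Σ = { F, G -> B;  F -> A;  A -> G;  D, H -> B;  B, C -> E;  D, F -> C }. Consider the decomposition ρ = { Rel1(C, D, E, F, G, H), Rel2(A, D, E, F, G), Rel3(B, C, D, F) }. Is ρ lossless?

Yes

Chase test. Columns are A, B, C, D, E, F, G, H; row i has aⱼ where attribute j ∈ Reli, else bᵢⱼ.
Initial tableau (one row per fragment):
  row 1: b11 b12 a3 a4 a5 a6 a7 a8
  row 2: a1 b22 b23 a4 a5 a6 a7 b28
  row 3: b31 a2 a3 a4 b35 a6 b37 b38
Rows 1 and 2 agree on F, G; apply F, G→B and equate their B entries.
Rows 1 and 2 agree on F; apply F→A and equate their A entries.
Rows 1 and 3 agree on F; apply F→A and equate their A entries.
Rows 1 and 3 agree on A; apply A→G and equate their G entries.
Rows 1 and 2 agree on D, F; apply D, F→C and equate their C entries.
Rows 1 and 3 agree on F, G; apply F, G→B and equate their B entries.
Rows 1 and 3 agree on B, C; apply B, C→E and equate their E entries.
Row 1 is now all distinguished symbols — the join is lossless.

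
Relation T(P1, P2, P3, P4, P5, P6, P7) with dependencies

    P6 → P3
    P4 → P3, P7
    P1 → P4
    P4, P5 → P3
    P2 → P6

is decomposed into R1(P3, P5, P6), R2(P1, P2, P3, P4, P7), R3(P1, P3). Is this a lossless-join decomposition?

No

Chase test. Columns are P1, P2, P3, P4, P5, P6, P7; row i has aⱼ where attribute j ∈ Ri, else bᵢⱼ.
Initial tableau (one row per fragment):
  row 1: b11 b12 a3 b14 a5 a6 b17
  row 2: a1 a2 a3 a4 b25 b26 a7
  row 3: a1 b32 a3 b34 b35 b36 b37
Rows 2 and 3 agree on P1; apply P1→P4 and equate their P4 entries.
Rows 2 and 3 agree on P4; apply P4→P3, P7 and equate their P3, P7 entries.
No row becomes fully distinguished — the join is lossy.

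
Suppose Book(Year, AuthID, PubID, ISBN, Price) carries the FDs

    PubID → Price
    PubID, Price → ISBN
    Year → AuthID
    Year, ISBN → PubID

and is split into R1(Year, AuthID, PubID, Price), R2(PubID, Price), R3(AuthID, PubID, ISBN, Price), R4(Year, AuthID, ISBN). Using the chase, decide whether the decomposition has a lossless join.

Chase test. Columns are Year, AuthID, PubID, ISBN, Price; row i has aⱼ where attribute j ∈ Ri, else bᵢⱼ.
Initial tableau (one row per fragment):
  row 1: a1 a2 a3 b14 a5
  row 2: b21 b22 a3 b24 a5
  row 3: b31 a2 a3 a4 a5
  row 4: a1 a2 b43 a4 b45
Rows 1 and 2 agree on PubID, Price; apply PubID, Price→ISBN and equate their ISBN entries.
Rows 1 and 3 agree on PubID, Price; apply PubID, Price→ISBN and equate their ISBN entries.
Rows 1 and 4 agree on Year, ISBN; apply Year, ISBN→PubID and equate their PubID entries.
Rows 1 and 4 agree on PubID; apply PubID→Price and equate their Price entries.
Row 1 is now all distinguished symbols — the join is lossless.

Yes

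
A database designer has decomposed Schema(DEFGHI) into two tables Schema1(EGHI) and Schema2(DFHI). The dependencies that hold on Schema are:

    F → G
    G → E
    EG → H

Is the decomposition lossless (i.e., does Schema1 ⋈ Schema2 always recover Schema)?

Common attributes: Schema1 ∩ Schema2 = {HI}.
No dependency enlarges {HI}, so (HI)⁺ = {HI}.
The closure contains neither all of Schema1 = {EGHI} nor all of Schema2 = {DFHI}, so the common attributes are not a superkey of either fragment. The join is lossy.

No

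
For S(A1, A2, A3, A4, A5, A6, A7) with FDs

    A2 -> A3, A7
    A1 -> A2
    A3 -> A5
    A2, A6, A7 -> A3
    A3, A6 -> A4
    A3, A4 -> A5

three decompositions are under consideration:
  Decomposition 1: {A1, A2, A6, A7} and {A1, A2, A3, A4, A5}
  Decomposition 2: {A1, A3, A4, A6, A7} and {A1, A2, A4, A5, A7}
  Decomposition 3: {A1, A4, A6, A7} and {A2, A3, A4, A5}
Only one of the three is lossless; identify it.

Decomposition 2

Decomposition 1: common = {A1, A2}, closure = {A1, A2, A3, A5, A7} → lossy.
Decomposition 2: common = {A1, A4, A7}, closure = {A1, A2, A3, A4, A5, A7} → lossless.
Decomposition 3: common = {A4}, closure = {A4} → lossy.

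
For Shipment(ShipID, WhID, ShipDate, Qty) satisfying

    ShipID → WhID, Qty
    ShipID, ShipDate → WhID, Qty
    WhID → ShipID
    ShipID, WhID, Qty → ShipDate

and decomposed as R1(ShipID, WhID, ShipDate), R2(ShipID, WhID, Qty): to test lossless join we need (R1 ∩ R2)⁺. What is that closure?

R1 ∩ R2 = {ShipID, WhID}.
ShipID → WhID, Qty applies, adding Qty
ShipID, WhID, Qty → ShipDate applies, adding ShipDate
Closure: {ShipID, WhID, ShipDate, Qty}.

ShipID, WhID, ShipDate, Qty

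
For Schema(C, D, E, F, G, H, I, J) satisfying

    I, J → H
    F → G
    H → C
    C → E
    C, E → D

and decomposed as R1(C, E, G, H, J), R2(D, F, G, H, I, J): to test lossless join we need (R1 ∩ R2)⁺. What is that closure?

R1 ∩ R2 = {G, H, J}.
H → C applies, adding C
C → E applies, adding E
C, E → D applies, adding D
Closure: {C, D, E, G, H, J}.

C, D, E, G, H, J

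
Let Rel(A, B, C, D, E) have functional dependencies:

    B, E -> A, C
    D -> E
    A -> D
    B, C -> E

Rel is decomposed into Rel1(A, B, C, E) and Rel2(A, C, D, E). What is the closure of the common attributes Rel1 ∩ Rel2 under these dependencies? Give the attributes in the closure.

A, C, D, E

Rel1 ∩ Rel2 = {A, C, E}.
A → D applies, adding D
Closure: {A, C, D, E}.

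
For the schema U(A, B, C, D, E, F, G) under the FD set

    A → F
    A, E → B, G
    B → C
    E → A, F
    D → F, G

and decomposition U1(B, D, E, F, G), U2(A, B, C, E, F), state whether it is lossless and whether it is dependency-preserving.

Lossless test: (B, E, F)⁺ = {A, B, C, E, F, G}, which contains all of one fragment — lossless.
Dependency preservation: A, E → B, G is not contained in any single fragment, but the restricted closure of its left-hand side across the fragments still reaches the right-hand side; the remaining FDs each lie inside some fragment. All dependencies are preserved.

lossless and dependency-preserving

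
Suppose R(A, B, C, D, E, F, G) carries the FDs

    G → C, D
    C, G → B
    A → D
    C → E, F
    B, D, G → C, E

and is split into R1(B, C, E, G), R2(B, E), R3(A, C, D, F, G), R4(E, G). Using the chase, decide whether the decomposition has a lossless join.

Yes

Chase test. Columns are A, B, C, D, E, F, G; row i has aⱼ where attribute j ∈ Ri, else bᵢⱼ.
Initial tableau (one row per fragment):
  row 1: b11 a2 a3 b14 a5 b16 a7
  row 2: b21 a2 b23 b24 a5 b26 b27
  row 3: a1 b32 a3 a4 b35 a6 a7
  row 4: b41 b42 b43 b44 a5 b46 a7
Rows 1 and 3 agree on G; apply G→C, D and equate their C, D entries.
Rows 1 and 4 agree on G; apply G→C, D and equate their C, D entries.
Rows 1 and 3 agree on C, G; apply C, G→B and equate their B entries.
Rows 1 and 4 agree on C, G; apply C, G→B and equate their B entries.
Rows 1 and 3 agree on C; apply C→E, F and equate their E, F entries.
Rows 1 and 4 agree on C; apply C→E, F and equate their E, F entries.
Row 3 is now all distinguished symbols — the join is lossless.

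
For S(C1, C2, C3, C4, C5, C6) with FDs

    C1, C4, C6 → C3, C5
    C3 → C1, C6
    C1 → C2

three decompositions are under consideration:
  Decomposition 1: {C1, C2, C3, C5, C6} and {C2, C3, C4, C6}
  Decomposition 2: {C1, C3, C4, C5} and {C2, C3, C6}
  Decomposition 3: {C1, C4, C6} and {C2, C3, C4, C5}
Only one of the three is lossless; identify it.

Decomposition 2

Decomposition 1: common = {C2, C3, C6}, closure = {C1, C2, C3, C6} → lossy.
Decomposition 2: common = {C3}, closure = {C1, C2, C3, C6} → lossless.
Decomposition 3: common = {C4}, closure = {C4} → lossy.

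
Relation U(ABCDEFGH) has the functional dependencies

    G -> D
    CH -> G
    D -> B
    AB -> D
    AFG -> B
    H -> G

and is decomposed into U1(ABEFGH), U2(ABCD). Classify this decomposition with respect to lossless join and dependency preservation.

lossy and not dependency-preserving

Lossless test: (AB)⁺ = {ABD}, which is a superkey of neither fragment — lossy.
Dependency preservation: the restricted closure of {G} across the fragments never reaches {D}, so G → D cannot be enforced without a join — not preserved.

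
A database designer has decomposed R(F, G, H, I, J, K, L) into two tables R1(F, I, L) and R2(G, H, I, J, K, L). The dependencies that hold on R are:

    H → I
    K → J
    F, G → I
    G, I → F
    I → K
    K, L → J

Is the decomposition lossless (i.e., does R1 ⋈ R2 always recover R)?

No

Common attributes: R1 ∩ R2 = {I, L}.
Closure of {I, L}: I → K applies, adding K; K, L → J applies, adding J. So (I, L)⁺ = {I, J, K, L}.
The closure contains neither all of R1 = {F, I, L} nor all of R2 = {G, H, I, J, K, L}, so the common attributes are not a superkey of either fragment. The join is lossy.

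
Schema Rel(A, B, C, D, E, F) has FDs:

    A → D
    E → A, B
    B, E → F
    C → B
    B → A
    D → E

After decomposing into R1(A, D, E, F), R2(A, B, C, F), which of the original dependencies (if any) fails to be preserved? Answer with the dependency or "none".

A → D lies within R1.
E → A, B: restricted closure across fragments reaches A, B.
B, E → F: restricted closure across fragments reaches F.
C → B lies within R2.
B → A lies within R2.
D → E lies within R1.
Every dependency is enforceable on the fragments, so the decomposition is dependency-preserving.

none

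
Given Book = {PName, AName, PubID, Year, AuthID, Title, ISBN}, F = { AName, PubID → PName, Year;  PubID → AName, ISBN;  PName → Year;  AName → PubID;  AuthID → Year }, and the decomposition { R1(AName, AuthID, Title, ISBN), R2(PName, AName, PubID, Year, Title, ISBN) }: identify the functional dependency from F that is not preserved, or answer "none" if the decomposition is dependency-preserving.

Check AuthID → Year: no single fragment contains all of {Year, AuthID}, and the restricted closure of {AuthID} across the fragments never reaches {Year}.
AName, PubID → PName, Year is preserved.
PubID → AName, ISBN is preserved.
PName → Year is preserved.
AName → PubID is preserved.

AuthID → Year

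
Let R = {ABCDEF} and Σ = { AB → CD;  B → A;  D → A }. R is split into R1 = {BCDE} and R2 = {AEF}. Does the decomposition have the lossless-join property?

No

Common attributes: R1 ∩ R2 = {E}.
No dependency enlarges {E}, so (E)⁺ = {E}.
The closure contains neither all of R1 = {BCDE} nor all of R2 = {AEF}, so the common attributes are not a superkey of either fragment. The join is lossy.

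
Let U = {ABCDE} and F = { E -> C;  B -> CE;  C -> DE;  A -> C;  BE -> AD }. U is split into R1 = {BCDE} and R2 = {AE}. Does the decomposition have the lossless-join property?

Common attributes: R1 ∩ R2 = {E}.
Closure of {E}: E → C applies, adding C; C → DE applies, adding D. So (E)⁺ = {CDE}.
The closure contains neither all of R1 = {BCDE} nor all of R2 = {AE}, so the common attributes are not a superkey of either fragment. The join is lossy.

No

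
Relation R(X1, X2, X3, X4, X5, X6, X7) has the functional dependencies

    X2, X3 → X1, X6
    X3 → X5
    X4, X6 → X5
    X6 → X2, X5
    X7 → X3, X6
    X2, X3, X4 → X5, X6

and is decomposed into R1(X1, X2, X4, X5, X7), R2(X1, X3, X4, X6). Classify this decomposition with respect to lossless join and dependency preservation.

lossy and not dependency-preserving

Lossless test: (X1, X4)⁺ = {X1, X4}, which is a superkey of neither fragment — lossy.
Dependency preservation: the restricted closure of {X2, X3} across the fragments never reaches {X1, X6}, so X2, X3 → X1, X6 cannot be enforced without a join — not preserved.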